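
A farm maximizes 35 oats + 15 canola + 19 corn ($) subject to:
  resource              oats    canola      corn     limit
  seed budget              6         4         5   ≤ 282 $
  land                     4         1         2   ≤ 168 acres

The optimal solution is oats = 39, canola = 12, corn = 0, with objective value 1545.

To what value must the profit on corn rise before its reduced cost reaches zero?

Both seed budget and land are binding at x*.
Dual feasibility on the basic columns requires 6·y_seed budget + 4·y_land = 35, 4·y_seed budget + 1·y_land = 15.
→ y_seed budget = 2.5 and y_land = 5.
corn enters the basis when its profit ≥ yᵀa₃ = 2.5·5 + 5·2 = 22.5.

22.5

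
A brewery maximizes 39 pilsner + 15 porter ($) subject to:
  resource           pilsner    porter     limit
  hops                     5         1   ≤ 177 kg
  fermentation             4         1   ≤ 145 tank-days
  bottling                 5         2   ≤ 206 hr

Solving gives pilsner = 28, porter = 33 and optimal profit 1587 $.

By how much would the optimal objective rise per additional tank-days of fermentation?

At the optimum: hops uses 173 of 177 (slack = 4); fermentation uses 145 of 145 (binding); bottling uses 206 of 206 (binding).
Slack constraints have shadow price 0 (complementary slackness).
The binding rows give the dual system: 4·y_fermentation + 5·y_bottling = 39 and 1·y_fermentation + 2·y_bottling = 15.
Solving: y_fermentation = 1, y_bottling = 7.
Shadow price of fermentation = 1.

1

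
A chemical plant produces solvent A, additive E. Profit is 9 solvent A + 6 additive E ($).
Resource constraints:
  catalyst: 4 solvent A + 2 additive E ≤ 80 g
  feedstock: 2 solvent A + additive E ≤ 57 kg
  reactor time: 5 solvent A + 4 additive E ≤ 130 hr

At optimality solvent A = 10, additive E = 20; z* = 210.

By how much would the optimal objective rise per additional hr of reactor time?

Check each constraint at x*: catalyst 80/80 (tight); feedstock 40/57 (slack 17); reactor time 130/130 (tight).
Slack constraints have shadow price 0 (complementary slackness).
Dual feasibility on the basic columns requires 4·y_catalyst + 5·y_reactor time = 9, 2·y_catalyst + 4·y_reactor time = 6.
This yields shadow prices y_catalyst = 1, y_reactor time = 1.
Shadow price of reactor time = 1.

1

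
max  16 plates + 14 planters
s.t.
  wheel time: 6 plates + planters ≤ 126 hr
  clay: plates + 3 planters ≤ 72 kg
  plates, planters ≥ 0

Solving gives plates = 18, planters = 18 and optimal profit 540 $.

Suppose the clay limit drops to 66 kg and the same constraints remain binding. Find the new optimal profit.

516

Both wheel time and clay are binding at x*.
From A_Bᵀ y = c: 6·y_wheel time + 1·y_clay = 16; 1·y_wheel time + 3·y_clay = 14.
This yields shadow prices y_wheel time = 2, y_clay = 4.
Δz = y_clay·Δb = 4 × (-6) = -24, so new z* = 540 − 24 = 516.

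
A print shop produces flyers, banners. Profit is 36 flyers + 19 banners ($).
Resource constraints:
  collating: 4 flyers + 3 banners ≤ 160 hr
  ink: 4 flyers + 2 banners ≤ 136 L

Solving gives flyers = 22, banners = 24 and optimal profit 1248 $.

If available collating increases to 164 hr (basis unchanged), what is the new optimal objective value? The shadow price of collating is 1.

Δb = 4, so new z* = 1248 + (1)·(4) = 1248 + 4 = 1252.

1252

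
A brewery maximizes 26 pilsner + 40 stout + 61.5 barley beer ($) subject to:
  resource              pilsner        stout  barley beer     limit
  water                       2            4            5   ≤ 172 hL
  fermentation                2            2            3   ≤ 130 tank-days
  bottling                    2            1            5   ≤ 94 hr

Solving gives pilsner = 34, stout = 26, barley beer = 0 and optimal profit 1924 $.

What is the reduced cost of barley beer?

Check each constraint at x*: water 172/172 (tight); fermentation 120/130 (slack 10); bottling 94/94 (tight).
Since fermentation is not tight, its dual is 0.
The binding rows give the dual system: 2·y_water + 2·y_bottling = 26 and 4·y_water + 1·y_bottling = 40.
→ y_water = 9 and y_bottling = 4.
Reduced cost of barley beer: c₃ − yᵀa₃ = 61.5 − (9·5 + 4·5) = 61.5 − 65 = -3.5.

-3.5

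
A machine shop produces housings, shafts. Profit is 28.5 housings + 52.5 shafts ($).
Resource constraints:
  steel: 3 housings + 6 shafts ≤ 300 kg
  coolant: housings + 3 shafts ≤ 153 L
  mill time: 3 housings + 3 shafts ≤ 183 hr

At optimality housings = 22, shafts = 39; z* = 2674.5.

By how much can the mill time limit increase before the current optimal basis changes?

Binding constraints: steel, mill time. The basis is B = [[3,6],[3,3]] with det -9.
Per unit increase in mill time, x* moves by d = (0.6667, -0.3333).
The basis stays optimal until shafts reaches 0; allowable increase = 117 hr.

117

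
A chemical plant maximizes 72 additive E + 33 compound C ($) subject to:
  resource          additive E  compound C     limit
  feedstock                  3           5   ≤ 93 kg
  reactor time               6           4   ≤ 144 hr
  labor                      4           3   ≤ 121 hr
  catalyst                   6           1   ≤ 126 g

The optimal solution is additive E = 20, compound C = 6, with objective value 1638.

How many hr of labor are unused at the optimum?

labor used = 4·20 + 3·6 = 98; slack = 121 − 98 = 23.

23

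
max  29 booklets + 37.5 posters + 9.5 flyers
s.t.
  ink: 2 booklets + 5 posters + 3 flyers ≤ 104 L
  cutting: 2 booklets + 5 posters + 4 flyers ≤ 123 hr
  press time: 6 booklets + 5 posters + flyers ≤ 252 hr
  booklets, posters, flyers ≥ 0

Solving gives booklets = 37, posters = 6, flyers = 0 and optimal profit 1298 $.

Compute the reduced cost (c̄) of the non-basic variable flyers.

-6

Check each constraint at x*: ink 104/104 (tight); cutting 104/123 (slack 19); press time 252/252 (tight).
By complementary slackness, y = 0 for the non-binding constraint.
Dual feasibility on the basic columns requires 2·y_ink + 6·y_press time = 29, 5·y_ink + 5·y_press time = 37.5.
This yields shadow prices y_ink = 4, y_press time = 3.5.
Reduced cost of flyers: c₃ − yᵀa₃ = 9.5 − (4·3 + 3.5·1) = 9.5 − 15.5 = -6.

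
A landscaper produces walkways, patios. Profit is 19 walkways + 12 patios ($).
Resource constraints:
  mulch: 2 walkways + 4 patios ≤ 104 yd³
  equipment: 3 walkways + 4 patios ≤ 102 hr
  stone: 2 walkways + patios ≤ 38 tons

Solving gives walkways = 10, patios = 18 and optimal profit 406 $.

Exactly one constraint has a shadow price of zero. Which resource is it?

mulch

mulch: 92/104 (slack 12)
equipment: 102/102 (binding)
stone: 38/38 (binding)
By complementary slackness, a constraint with positive slack has shadow price 0 → mulch.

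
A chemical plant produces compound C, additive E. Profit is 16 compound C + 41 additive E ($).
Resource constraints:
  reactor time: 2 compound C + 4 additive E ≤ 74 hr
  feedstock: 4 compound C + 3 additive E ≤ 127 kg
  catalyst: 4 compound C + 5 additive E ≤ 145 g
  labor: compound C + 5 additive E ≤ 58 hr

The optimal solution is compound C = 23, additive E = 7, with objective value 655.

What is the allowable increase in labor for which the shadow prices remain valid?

34.5

Binding constraints: reactor time, labor. The basis is B = [[2,4],[1,5]] with det 6.
Per unit increase in labor, x* moves by d = (-0.6667, 0.3333).
The basis stays optimal until compound C reaches 0; allowable increase = 34.5 hr.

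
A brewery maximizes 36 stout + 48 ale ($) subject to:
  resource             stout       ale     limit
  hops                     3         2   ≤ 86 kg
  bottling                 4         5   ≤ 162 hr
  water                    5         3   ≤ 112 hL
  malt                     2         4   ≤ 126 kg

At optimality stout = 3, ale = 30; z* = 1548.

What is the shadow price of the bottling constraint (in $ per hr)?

Check each constraint at x*: hops 69/86 (slack 17); bottling 162/162 (tight); water 105/112 (slack 7); malt 126/126 (tight).
Slack constraints have shadow price 0 (complementary slackness).
The binding rows give the dual system: 4·y_bottling + 2·y_malt = 36 and 5·y_bottling + 4·y_malt = 48.
This yields shadow prices y_bottling = 8, y_malt = 2.
Shadow price of bottling = 8.

8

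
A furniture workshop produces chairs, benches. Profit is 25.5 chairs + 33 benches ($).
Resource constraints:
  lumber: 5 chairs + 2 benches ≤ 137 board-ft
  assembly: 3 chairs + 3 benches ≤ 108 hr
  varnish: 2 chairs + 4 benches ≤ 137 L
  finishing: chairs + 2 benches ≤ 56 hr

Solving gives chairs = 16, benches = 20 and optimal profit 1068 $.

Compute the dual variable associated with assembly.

Binding: assembly and finishing. Non-binding: lumber (17 unused), varnish (25 unused).
By complementary slackness, y = 0 for the non-binding constraints.
Dual feasibility on the basic columns requires 3·y_assembly + 1·y_finishing = 25.5, 3·y_assembly + 2·y_finishing = 33.
Solving: y_assembly = 6, y_finishing = 7.5.
Shadow price of assembly = 6.

6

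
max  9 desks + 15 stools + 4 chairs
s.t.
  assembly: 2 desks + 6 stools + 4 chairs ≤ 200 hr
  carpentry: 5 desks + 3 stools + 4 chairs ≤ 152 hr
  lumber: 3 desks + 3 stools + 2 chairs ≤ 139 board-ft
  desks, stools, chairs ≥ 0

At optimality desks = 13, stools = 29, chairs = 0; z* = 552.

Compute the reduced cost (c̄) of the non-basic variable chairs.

-8

Check each constraint at x*: assembly 200/200 (tight); carpentry 152/152 (tight); lumber 126/139 (slack 13).
Slack constraints have shadow price 0 (complementary slackness).
The binding rows give the dual system: 2·y_assembly + 5·y_carpentry = 9 and 6·y_assembly + 3·y_carpentry = 15.
→ y_assembly = 2 and y_carpentry = 1.
Reduced cost of chairs: c₃ − yᵀa₃ = 4 − (2·4 + 1·4) = 4 − 12 = -8.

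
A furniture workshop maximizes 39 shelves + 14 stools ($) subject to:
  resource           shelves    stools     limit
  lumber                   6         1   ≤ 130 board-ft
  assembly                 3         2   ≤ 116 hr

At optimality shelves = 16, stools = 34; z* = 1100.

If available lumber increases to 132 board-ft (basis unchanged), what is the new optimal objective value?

At the optimum: lumber uses 130 of 130 (binding); assembly uses 116 of 116 (binding).
From A_Bᵀ y = c: 6·y_lumber + 3·y_assembly = 39; 1·y_lumber + 2·y_assembly = 14.
Solving: y_lumber = 4, y_assembly = 5.
Δz = y_lumber·Δb = 4 × (2) = 8, so new z* = 1100 + 8 = 1108.

1108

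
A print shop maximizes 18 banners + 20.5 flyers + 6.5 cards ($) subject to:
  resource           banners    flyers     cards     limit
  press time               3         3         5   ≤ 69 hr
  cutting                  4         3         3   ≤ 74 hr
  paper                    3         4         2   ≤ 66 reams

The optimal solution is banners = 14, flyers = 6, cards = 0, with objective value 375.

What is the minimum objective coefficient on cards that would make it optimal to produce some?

12.5

Binding: cutting and paper. Non-binding: press time (9 unused).
By complementary slackness, y = 0 for the non-binding constraint.
The binding rows give the dual system: 4·y_cutting + 3·y_paper = 18 and 3·y_cutting + 4·y_paper = 20.5.
→ y_cutting = 1.5 and y_paper = 4.
cards enters the basis when its profit ≥ yᵀa₃ = 1.5·3 + 4·2 = 12.5.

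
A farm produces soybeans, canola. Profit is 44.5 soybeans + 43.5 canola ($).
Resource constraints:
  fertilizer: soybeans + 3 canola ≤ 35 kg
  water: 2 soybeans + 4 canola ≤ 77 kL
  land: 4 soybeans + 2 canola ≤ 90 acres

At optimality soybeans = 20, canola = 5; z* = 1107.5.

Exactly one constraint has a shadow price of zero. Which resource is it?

fertilizer: 35/35 (binding)
water: 60/77 (slack 17)
land: 90/90 (binding)
By complementary slackness, a constraint with positive slack has shadow price 0 → water.

water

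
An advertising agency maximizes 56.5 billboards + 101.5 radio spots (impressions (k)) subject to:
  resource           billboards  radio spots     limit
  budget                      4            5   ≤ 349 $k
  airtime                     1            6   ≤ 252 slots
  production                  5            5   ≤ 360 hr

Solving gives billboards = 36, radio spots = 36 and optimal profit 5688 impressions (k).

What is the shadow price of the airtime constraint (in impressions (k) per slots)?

9

At the optimum: budget uses 324 of 349 (slack = 25); airtime uses 252 of 252 (binding); production uses 360 of 360 (binding).
By complementary slackness, y = 0 for the non-binding constraint.
The binding rows give the dual system: 1·y_airtime + 5·y_production = 56.5 and 6·y_airtime + 5·y_production = 101.5.
Solving: y_airtime = 9, y_production = 9.5.
Shadow price of airtime = 9.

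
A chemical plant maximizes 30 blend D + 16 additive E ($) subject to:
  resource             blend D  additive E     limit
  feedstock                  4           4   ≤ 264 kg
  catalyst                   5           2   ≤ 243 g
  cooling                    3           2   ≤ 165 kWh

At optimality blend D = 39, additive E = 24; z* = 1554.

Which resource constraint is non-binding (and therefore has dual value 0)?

feedstock

feedstock: 252/264 (slack 12)
catalyst: 243/243 (binding)
cooling: 165/165 (binding)
By complementary slackness, a constraint with positive slack has shadow price 0 → feedstock.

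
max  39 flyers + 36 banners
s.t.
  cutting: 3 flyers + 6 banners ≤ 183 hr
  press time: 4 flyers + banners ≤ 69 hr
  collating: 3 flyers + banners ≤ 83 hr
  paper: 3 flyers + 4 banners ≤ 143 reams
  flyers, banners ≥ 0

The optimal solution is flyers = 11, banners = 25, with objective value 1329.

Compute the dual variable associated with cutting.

5

At the optimum: cutting uses 183 of 183 (binding); press time uses 69 of 69 (binding); collating uses 58 of 83 (slack = 25); paper uses 133 of 143 (slack = 10).
Since collating, paper are not tight, their duals are 0.
Dual feasibility on the basic columns requires 3·y_cutting + 4·y_press time = 39, 6·y_cutting + 1·y_press time = 36.
→ y_cutting = 5 and y_press time = 6.
Shadow price of cutting = 5.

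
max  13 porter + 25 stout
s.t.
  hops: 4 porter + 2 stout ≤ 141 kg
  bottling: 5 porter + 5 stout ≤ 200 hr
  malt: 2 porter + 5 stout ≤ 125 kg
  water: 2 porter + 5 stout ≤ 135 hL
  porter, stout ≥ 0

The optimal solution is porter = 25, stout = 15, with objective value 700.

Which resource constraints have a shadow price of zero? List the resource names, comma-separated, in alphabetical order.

hops, water

hops: 130/141 (slack 11)
bottling: 200/200 (binding)
malt: 125/125 (binding)
water: 125/135 (slack 10)
By complementary slackness, a constraint with positive slack has shadow price 0 → hops, water.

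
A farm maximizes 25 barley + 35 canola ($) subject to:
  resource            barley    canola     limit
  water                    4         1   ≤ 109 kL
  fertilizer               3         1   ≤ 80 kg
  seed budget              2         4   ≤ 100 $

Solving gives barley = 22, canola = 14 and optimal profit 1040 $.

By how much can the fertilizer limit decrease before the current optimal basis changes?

55

Binding constraints: fertilizer, seed budget. The basis is B = [[3,1],[2,4]] with det 10.
Per unit decrease in fertilizer, x* moves by d = (-0.4, 0.2).
The basis stays optimal until barley reaches 0; allowable decrease = 55 kg.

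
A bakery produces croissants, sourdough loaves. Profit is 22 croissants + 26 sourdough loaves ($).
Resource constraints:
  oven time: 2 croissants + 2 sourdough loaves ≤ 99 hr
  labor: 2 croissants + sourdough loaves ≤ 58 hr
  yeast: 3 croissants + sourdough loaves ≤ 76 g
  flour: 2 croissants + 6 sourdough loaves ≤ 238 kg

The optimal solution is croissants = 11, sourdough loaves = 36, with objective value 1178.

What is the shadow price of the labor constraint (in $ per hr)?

8

At the optimum: oven time uses 94 of 99 (slack = 5); labor uses 58 of 58 (binding); yeast uses 69 of 76 (slack = 7); flour uses 238 of 238 (binding).
Slack constraints have shadow price 0 (complementary slackness).
Dual feasibility on the basic columns requires 2·y_labor + 2·y_flour = 22, 1·y_labor + 6·y_flour = 26.
→ y_labor = 8 and y_flour = 3.
Shadow price of labor = 8.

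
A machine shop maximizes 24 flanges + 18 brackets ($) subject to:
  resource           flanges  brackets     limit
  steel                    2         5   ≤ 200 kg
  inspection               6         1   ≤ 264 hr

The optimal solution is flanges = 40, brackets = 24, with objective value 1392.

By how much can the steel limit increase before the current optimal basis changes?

1120

Binding constraints: steel, inspection. The basis is B = [[2,5],[6,1]] with det -28.
Per unit increase in steel, x* moves by d = (-0.0357, 0.2143).
The basis stays optimal until flanges reaches 0; allowable increase = 1120 kg.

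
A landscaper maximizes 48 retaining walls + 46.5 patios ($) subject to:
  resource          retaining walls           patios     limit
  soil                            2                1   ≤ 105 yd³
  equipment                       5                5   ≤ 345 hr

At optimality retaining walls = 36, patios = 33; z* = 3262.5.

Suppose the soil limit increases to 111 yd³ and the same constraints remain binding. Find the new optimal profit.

Check each constraint at x*: soil 105/105 (tight); equipment 345/345 (tight).
From A_Bᵀ y = c: 2·y_soil + 5·y_equipment = 48; 1·y_soil + 5·y_equipment = 46.5.
→ y_soil = 1.5 and y_equipment = 9.
Δz = y_soil·Δb = 1.5 × (6) = 9, so new z* = 3262.5 + 9 = 3271.5.

3271.5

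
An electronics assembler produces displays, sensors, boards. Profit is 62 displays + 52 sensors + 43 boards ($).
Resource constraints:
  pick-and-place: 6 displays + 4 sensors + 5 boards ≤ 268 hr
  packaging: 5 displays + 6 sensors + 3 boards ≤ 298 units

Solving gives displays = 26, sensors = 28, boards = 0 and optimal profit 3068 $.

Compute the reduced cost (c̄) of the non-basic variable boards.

-4

At the optimum: pick-and-place uses 268 of 268 (binding); packaging uses 298 of 298 (binding).
The binding rows give the dual system: 6·y_pick-and-place + 5·y_packaging = 62 and 4·y_pick-and-place + 6·y_packaging = 52.
Solving: y_pick-and-place = 7, y_packaging = 4.
Reduced cost of boards: c₃ − yᵀa₃ = 43 − (7·5 + 4·3) = 43 − 47 = -4.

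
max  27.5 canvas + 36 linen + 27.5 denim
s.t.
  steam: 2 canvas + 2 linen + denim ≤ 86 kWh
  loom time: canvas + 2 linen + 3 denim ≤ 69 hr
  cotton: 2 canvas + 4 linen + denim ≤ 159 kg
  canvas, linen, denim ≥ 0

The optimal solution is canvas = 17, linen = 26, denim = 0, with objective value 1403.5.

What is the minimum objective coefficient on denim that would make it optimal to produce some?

35

Check each constraint at x*: steam 86/86 (tight); loom time 69/69 (tight); cotton 138/159 (slack 21).
Since cotton is not tight, its dual is 0.
Dual feasibility on the basic columns requires 2·y_steam + 1·y_loom time = 27.5, 2·y_steam + 2·y_loom time = 36.
This yields shadow prices y_steam = 9.5, y_loom time = 8.5.
denim enters the basis when its profit ≥ yᵀa₃ = 9.5·1 + 8.5·3 = 35.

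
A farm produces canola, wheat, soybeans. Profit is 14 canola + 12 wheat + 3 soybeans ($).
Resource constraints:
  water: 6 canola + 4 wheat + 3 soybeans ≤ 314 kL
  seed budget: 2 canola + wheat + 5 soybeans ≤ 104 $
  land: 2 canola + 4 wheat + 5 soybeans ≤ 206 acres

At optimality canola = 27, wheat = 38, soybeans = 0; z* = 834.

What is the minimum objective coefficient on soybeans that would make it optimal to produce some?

11

Check each constraint at x*: water 314/314 (tight); seed budget 92/104 (slack 12); land 206/206 (tight).
By complementary slackness, y = 0 for the non-binding constraint.
Dual feasibility on the basic columns requires 6·y_water + 2·y_land = 14, 4·y_water + 4·y_land = 12.
This yields shadow prices y_water = 2, y_land = 1.
soybeans enters the basis when its profit ≥ yᵀa₃ = 2·3 + 1·5 = 11.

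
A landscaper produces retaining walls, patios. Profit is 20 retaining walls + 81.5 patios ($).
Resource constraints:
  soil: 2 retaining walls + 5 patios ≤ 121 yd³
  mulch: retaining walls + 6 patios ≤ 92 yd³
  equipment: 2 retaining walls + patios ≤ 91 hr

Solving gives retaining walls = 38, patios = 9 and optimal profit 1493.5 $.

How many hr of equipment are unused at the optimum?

equipment used = 2·38 + 1·9 = 85; slack = 91 − 85 = 6.

6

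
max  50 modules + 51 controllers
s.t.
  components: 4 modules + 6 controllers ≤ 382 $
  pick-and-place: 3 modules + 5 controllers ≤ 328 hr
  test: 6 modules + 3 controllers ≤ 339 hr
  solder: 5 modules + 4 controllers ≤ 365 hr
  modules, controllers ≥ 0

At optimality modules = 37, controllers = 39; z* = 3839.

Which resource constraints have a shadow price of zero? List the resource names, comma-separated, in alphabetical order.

pick-and-place, solder

components: 382/382 (binding)
pick-and-place: 306/328 (slack 22)
test: 339/339 (binding)
solder: 341/365 (slack 24)
By complementary slackness, a constraint with positive slack has shadow price 0 → pick-and-place, solder.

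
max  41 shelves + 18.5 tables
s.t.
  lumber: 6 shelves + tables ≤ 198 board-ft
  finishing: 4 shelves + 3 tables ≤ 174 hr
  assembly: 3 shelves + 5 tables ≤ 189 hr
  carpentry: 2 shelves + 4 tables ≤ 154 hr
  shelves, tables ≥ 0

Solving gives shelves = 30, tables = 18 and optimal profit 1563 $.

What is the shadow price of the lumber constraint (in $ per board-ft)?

3.5

At the optimum: lumber uses 198 of 198 (binding); finishing uses 174 of 174 (binding); assembly uses 180 of 189 (slack = 9); carpentry uses 132 of 154 (slack = 22).
Slack constraints have shadow price 0 (complementary slackness).
The binding rows give the dual system: 6·y_lumber + 4·y_finishing = 41 and 1·y_lumber + 3·y_finishing = 18.5.
This yields shadow prices y_lumber = 3.5, y_finishing = 5.
Shadow price of lumber = 3.5.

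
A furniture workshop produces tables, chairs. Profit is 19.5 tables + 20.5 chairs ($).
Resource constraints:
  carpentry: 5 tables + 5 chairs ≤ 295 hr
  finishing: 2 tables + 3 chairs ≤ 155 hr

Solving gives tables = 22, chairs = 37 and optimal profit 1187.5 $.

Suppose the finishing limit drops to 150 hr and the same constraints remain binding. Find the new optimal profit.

Both carpentry and finishing are binding at x*.
The binding rows give the dual system: 5·y_carpentry + 2·y_finishing = 19.5 and 5·y_carpentry + 3·y_finishing = 20.5.
This yields shadow prices y_carpentry = 3.5, y_finishing = 1.
Δz = y_finishing·Δb = 1 × (-5) = -5, so new z* = 1187.5 − 5 = 1182.5.

1182.5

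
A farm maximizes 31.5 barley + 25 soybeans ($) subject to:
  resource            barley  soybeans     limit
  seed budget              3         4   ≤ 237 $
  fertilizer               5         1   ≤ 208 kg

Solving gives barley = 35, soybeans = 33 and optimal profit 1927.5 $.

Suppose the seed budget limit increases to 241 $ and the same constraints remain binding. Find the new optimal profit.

At the optimum: seed budget uses 237 of 237 (binding); fertilizer uses 208 of 208 (binding).
Dual feasibility on the basic columns requires 3·y_seed budget + 5·y_fertilizer = 31.5, 4·y_seed budget + 1·y_fertilizer = 25.
This yields shadow prices y_seed budget = 5.5, y_fertilizer = 3.
Δz = y_seed budget·Δb = 5.5 × (4) = 22, so new z* = 1927.5 + 22 = 1949.5.

1949.5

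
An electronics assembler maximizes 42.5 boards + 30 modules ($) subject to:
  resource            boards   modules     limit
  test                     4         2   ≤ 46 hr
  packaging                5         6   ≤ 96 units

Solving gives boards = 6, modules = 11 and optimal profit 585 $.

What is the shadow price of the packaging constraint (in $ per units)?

2.5

Both test and packaging are binding at x*.
From A_Bᵀ y = c: 4·y_test + 5·y_packaging = 42.5; 2·y_test + 6·y_packaging = 30.
Solving: y_test = 7.5, y_packaging = 2.5.
Shadow price of packaging = 2.5.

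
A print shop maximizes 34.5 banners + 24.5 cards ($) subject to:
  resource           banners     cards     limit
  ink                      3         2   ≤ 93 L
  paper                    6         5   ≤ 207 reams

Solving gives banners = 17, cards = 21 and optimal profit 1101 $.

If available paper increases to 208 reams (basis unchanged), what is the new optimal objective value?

1102.5

Check each constraint at x*: ink 93/93 (tight); paper 207/207 (tight).
The binding rows give the dual system: 3·y_ink + 6·y_paper = 34.5 and 2·y_ink + 5·y_paper = 24.5.
Solving: y_ink = 8.5, y_paper = 1.5.
Δz = y_paper·Δb = 1.5 × (1) = 1.5, so new z* = 1101 + 1.5 = 1102.5.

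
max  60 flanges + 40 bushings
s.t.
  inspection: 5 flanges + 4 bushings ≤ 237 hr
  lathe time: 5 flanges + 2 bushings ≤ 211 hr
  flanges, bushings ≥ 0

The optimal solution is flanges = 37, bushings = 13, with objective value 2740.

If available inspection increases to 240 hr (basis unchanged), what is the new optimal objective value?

At the optimum: inspection uses 237 of 237 (binding); lathe time uses 211 of 211 (binding).
From A_Bᵀ y = c: 5·y_inspection + 5·y_lathe time = 60; 4·y_inspection + 2·y_lathe time = 40.
→ y_inspection = 8 and y_lathe time = 4.
Δz = y_inspection·Δb = 8 × (3) = 24, so new z* = 2740 + 24 = 2764.

2764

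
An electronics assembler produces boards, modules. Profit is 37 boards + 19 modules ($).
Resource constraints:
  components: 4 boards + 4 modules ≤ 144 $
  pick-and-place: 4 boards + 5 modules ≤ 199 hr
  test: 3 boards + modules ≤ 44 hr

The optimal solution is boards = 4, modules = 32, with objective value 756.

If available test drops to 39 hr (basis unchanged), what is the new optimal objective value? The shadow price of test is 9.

Δb = -5, so new z* = 756 + (9)·(-5) = 756 − 45 = 711.

711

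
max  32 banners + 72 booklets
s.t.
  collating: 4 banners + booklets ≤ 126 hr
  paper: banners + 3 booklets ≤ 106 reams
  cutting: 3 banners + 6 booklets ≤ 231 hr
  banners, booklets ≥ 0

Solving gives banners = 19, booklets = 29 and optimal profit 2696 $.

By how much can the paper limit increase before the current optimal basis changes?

Binding constraints: paper, cutting. The basis is B = [[1,3],[3,6]] with det -3.
Per unit increase in paper, x* moves by d = (-2, 1).
The basis stays optimal until banners reaches 0; allowable increase = 9.5 reams.

9.5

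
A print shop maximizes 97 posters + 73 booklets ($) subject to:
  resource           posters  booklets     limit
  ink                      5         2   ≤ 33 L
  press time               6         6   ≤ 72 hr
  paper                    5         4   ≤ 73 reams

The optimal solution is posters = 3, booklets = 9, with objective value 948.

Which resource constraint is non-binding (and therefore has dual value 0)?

paper

ink: 33/33 (binding)
press time: 72/72 (binding)
paper: 51/73 (slack 22)
By complementary slackness, a constraint with positive slack has shadow price 0 → paper.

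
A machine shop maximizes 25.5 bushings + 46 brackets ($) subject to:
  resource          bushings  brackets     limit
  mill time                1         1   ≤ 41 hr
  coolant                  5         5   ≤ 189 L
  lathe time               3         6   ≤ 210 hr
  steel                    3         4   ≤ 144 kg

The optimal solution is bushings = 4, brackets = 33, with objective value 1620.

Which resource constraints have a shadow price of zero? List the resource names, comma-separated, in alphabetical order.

mill time: 37/41 (slack 4)
coolant: 185/189 (slack 4)
lathe time: 210/210 (binding)
steel: 144/144 (binding)
By complementary slackness, a constraint with positive slack has shadow price 0 → coolant, mill time.

coolant, mill time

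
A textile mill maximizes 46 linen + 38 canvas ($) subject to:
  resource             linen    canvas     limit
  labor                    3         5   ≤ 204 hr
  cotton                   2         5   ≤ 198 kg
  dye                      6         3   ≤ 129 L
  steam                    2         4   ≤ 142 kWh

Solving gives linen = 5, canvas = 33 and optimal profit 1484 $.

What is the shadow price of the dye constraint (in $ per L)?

Check each constraint at x*: labor 180/204 (slack 24); cotton 175/198 (slack 23); dye 129/129 (tight); steam 142/142 (tight).
Since labor, cotton are not tight, their duals are 0.
Dual feasibility on the basic columns requires 6·y_dye + 2·y_steam = 46, 3·y_dye + 4·y_steam = 38.
Solving: y_dye = 6, y_steam = 5.
Shadow price of dye = 6.

6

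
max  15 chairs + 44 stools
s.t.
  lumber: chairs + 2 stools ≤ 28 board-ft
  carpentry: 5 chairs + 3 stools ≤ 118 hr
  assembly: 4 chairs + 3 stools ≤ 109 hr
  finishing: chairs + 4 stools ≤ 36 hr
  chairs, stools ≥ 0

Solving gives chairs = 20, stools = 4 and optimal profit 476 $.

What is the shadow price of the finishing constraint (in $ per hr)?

At the optimum: lumber uses 28 of 28 (binding); carpentry uses 112 of 118 (slack = 6); assembly uses 92 of 109 (slack = 17); finishing uses 36 of 36 (binding).
By complementary slackness, y = 0 for the non-binding constraints.
From A_Bᵀ y = c: 1·y_lumber + 1·y_finishing = 15; 2·y_lumber + 4·y_finishing = 44.
Solving: y_lumber = 8, y_finishing = 7.
Shadow price of finishing = 7.

7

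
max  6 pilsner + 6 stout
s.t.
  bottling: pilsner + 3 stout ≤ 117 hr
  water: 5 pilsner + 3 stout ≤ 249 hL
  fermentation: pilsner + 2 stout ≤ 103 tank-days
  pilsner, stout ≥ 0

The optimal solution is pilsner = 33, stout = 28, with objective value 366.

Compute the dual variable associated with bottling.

Check each constraint at x*: bottling 117/117 (tight); water 249/249 (tight); fermentation 89/103 (slack 14).
By complementary slackness, y = 0 for the non-binding constraint.
The binding rows give the dual system: 1·y_bottling + 5·y_water = 6 and 3·y_bottling + 3·y_water = 6.
→ y_bottling = 1 and y_water = 1.
Shadow price of bottling = 1.

1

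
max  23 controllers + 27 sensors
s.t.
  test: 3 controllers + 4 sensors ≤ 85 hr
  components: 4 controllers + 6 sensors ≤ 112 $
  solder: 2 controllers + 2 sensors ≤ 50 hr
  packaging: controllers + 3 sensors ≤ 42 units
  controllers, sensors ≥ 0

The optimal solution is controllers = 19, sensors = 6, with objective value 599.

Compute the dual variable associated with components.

Check each constraint at x*: test 81/85 (slack 4); components 112/112 (tight); solder 50/50 (tight); packaging 37/42 (slack 5).
Slack constraints have shadow price 0 (complementary slackness).
Dual feasibility on the basic columns requires 4·y_components + 2·y_solder = 23, 6·y_components + 2·y_solder = 27.
→ y_components = 2 and y_solder = 7.5.
Shadow price of components = 2.

2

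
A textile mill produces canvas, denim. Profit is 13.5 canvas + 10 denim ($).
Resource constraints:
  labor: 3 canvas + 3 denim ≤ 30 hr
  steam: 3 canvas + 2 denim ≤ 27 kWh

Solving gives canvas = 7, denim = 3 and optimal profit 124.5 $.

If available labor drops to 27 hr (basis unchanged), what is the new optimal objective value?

121.5

Both labor and steam are binding at x*.
Dual feasibility on the basic columns requires 3·y_labor + 3·y_steam = 13.5, 3·y_labor + 2·y_steam = 10.
This yields shadow prices y_labor = 1, y_steam = 3.5.
Δz = y_labor·Δb = 1 × (-3) = -3, so new z* = 124.5 − 3 = 121.5.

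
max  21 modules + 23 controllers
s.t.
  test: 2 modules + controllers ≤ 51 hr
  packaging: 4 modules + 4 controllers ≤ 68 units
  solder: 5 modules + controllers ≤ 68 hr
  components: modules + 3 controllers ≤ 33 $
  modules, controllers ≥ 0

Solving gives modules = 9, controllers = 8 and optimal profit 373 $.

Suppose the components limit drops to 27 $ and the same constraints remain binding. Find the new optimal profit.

Check each constraint at x*: test 26/51 (slack 25); packaging 68/68 (tight); solder 53/68 (slack 15); components 33/33 (tight).
Slack constraints have shadow price 0 (complementary slackness).
From A_Bᵀ y = c: 4·y_packaging + 1·y_components = 21; 4·y_packaging + 3·y_components = 23.
Solving: y_packaging = 5, y_components = 1.
Δz = y_components·Δb = 1 × (-6) = -6, so new z* = 373 − 6 = 367.

367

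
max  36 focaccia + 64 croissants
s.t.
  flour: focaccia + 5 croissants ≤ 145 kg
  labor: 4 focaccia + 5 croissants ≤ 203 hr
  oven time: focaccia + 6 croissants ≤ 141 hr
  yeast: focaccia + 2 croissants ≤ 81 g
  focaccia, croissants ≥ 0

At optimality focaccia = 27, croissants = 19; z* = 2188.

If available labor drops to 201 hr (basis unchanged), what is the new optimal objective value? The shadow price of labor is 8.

Δb = -2, so new z* = 2188 + (8)·(-2) = 2188 − 16 = 2172.

2172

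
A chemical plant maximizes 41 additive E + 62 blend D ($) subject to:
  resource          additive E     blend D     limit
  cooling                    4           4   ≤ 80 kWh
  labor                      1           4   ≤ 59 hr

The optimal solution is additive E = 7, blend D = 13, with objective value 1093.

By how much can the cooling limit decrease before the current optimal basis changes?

Binding constraints: cooling, labor. The basis is B = [[4,4],[1,4]] with det 12.
Per unit decrease in cooling, x* moves by d = (-0.3333, 0.0833).
The basis stays optimal until additive E reaches 0; allowable decrease = 21 kWh.

21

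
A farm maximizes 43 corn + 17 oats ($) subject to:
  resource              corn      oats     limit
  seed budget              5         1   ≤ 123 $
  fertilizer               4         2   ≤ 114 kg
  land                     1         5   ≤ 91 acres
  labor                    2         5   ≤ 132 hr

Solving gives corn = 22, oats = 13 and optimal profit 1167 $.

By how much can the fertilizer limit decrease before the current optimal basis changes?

15.6

Binding constraints: seed budget, fertilizer. The basis is B = [[5,1],[4,2]] with det 6.
Per unit decrease in fertilizer, x* moves by d = (0.1667, -0.8333).
The basis stays optimal until oats reaches 0; allowable decrease = 15.6 kg.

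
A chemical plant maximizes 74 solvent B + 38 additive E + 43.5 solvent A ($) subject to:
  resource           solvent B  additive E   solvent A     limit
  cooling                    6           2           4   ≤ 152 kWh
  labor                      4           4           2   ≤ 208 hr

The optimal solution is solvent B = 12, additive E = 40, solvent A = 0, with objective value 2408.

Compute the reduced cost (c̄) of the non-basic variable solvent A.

-2.5

Check each constraint at x*: cooling 152/152 (tight); labor 208/208 (tight).
The binding rows give the dual system: 6·y_cooling + 4·y_labor = 74 and 2·y_cooling + 4·y_labor = 38.
Solving: y_cooling = 9, y_labor = 5.
Reduced cost of solvent A: c₃ − yᵀa₃ = 43.5 − (9·4 + 5·2) = 43.5 − 46 = -2.5.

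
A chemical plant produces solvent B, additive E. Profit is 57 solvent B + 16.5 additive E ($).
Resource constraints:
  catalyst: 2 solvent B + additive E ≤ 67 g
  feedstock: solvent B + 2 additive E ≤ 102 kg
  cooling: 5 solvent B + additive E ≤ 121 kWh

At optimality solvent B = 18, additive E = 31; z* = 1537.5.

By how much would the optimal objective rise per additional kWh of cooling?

Check each constraint at x*: catalyst 67/67 (tight); feedstock 80/102 (slack 22); cooling 121/121 (tight).
Since feedstock is not tight, its dual is 0.
The binding rows give the dual system: 2·y_catalyst + 5·y_cooling = 57 and 1·y_catalyst + 1·y_cooling = 16.5.
Solving: y_catalyst = 8.5, y_cooling = 8.
Shadow price of cooling = 8.

8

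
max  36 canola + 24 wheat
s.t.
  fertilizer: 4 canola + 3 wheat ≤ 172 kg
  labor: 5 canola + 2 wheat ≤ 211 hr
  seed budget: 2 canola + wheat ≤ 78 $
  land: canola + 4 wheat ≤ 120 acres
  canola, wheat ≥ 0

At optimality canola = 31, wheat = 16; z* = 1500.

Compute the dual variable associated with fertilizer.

At the optimum: fertilizer uses 172 of 172 (binding); labor uses 187 of 211 (slack = 24); seed budget uses 78 of 78 (binding); land uses 95 of 120 (slack = 25).
By complementary slackness, y = 0 for the non-binding constraints.
From A_Bᵀ y = c: 4·y_fertilizer + 2·y_seed budget = 36; 3·y_fertilizer + 1·y_seed budget = 24.
This yields shadow prices y_fertilizer = 6, y_seed budget = 6.
Shadow price of fertilizer = 6.

6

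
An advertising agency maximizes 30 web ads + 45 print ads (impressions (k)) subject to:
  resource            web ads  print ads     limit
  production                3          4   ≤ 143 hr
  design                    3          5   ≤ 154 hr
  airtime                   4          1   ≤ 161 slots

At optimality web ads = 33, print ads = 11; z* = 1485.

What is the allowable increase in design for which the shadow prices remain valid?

24.75

Binding constraints: production, design. The basis is B = [[3,4],[3,5]] with det 3.
Per unit increase in design, x* moves by d = (-1.3333, 1).
The basis stays optimal until web ads reaches 0; allowable increase = 24.75 hr.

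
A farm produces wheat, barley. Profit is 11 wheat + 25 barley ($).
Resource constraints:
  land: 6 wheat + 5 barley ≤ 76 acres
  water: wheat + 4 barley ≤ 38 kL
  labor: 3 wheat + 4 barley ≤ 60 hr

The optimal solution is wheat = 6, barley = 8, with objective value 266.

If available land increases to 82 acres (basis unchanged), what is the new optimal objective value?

At the optimum: land uses 76 of 76 (binding); water uses 38 of 38 (binding); labor uses 50 of 60 (slack = 10).
Slack constraints have shadow price 0 (complementary slackness).
Dual feasibility on the basic columns requires 6·y_land + 1·y_water = 11, 5·y_land + 4·y_water = 25.
→ y_land = 1 and y_water = 5.
Δz = y_land·Δb = 1 × (6) = 6, so new z* = 266 + 6 = 272.

272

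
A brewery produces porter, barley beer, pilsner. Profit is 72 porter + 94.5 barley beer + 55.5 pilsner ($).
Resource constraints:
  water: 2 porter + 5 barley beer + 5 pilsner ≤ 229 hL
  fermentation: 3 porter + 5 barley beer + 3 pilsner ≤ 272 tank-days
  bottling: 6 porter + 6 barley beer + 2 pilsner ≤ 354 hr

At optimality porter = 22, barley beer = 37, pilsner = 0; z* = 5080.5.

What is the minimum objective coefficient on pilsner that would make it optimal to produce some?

56.5

At the optimum: water uses 229 of 229 (binding); fermentation uses 251 of 272 (slack = 21); bottling uses 354 of 354 (binding).
By complementary slackness, y = 0 for the non-binding constraint.
The binding rows give the dual system: 2·y_water + 6·y_bottling = 72 and 5·y_water + 6·y_bottling = 94.5.
This yields shadow prices y_water = 7.5, y_bottling = 9.5.
pilsner enters the basis when its profit ≥ yᵀa₃ = 7.5·5 + 9.5·2 = 56.5.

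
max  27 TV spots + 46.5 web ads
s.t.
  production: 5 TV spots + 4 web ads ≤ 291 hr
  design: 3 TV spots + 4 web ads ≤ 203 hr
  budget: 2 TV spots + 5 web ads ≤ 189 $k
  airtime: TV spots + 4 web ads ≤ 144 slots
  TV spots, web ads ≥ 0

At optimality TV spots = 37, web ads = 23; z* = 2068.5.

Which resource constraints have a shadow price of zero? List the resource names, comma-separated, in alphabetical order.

production: 277/291 (slack 14)
design: 203/203 (binding)
budget: 189/189 (binding)
airtime: 129/144 (slack 15)
By complementary slackness, a constraint with positive slack has shadow price 0 → airtime, production.

airtime, production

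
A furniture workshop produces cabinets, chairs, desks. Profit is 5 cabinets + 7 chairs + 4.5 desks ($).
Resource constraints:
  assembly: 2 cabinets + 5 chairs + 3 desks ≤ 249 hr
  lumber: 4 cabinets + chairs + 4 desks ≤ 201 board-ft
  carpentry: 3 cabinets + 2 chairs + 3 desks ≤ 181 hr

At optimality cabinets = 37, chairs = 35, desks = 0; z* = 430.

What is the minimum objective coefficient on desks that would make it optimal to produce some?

6

Binding: assembly and carpentry. Non-binding: lumber (18 unused).
By complementary slackness, y = 0 for the non-binding constraint.
Dual feasibility on the basic columns requires 2·y_assembly + 3·y_carpentry = 5, 5·y_assembly + 2·y_carpentry = 7.
This yields shadow prices y_assembly = 1, y_carpentry = 1.
desks enters the basis when its profit ≥ yᵀa₃ = 1·3 + 1·3 = 6.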